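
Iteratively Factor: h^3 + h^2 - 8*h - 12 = (h + 2)*(h^2 - h - 6) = (h + 2)^2*(h - 3)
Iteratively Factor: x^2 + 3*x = (x + 3)*(x)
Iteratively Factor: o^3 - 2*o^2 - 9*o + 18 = (o + 3)*(o^2 - 5*o + 6) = (o - 2)*(o + 3)*(o - 3)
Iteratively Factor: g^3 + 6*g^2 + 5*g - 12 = (g + 3)*(g^2 + 3*g - 4) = (g - 1)*(g + 3)*(g + 4)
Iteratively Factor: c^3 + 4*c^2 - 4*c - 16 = (c + 2)*(c^2 + 2*c - 8) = (c + 2)*(c + 4)*(c - 2)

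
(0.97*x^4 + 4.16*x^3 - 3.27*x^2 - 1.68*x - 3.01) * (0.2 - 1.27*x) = -1.2319*x^5 - 5.0892*x^4 + 4.9849*x^3 + 1.4796*x^2 + 3.4867*x - 0.602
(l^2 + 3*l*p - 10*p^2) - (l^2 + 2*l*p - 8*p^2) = l*p - 2*p^2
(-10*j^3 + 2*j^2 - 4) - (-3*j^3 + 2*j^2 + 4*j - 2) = -7*j^3 - 4*j - 2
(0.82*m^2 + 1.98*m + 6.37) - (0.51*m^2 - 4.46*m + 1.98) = 0.31*m^2 + 6.44*m + 4.39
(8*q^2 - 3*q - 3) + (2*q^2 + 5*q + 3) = 10*q^2 + 2*q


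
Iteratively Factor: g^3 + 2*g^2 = (g)*(g^2 + 2*g) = g^2*(g + 2)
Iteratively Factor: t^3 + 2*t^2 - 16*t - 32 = (t - 4)*(t^2 + 6*t + 8) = (t - 4)*(t + 4)*(t + 2)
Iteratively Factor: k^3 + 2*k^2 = (k + 2)*(k^2) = k*(k + 2)*(k)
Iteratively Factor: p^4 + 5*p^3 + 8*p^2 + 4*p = (p)*(p^3 + 5*p^2 + 8*p + 4) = p*(p + 2)*(p^2 + 3*p + 2) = p*(p + 2)^2*(p + 1)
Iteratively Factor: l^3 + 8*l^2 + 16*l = (l)*(l^2 + 8*l + 16) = l*(l + 4)*(l + 4)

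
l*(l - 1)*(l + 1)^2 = l^4 + l^3 - l^2 - l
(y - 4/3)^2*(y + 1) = y^3 - 5*y^2/3 - 8*y/9 + 16/9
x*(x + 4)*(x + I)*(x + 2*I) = x^4 + 4*x^3 + 3*I*x^3 - 2*x^2 + 12*I*x^2 - 8*x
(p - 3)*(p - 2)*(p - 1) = p^3 - 6*p^2 + 11*p - 6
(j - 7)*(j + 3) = j^2 - 4*j - 21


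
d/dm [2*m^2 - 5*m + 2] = 4*m - 5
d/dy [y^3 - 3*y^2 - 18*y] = 3*y^2 - 6*y - 18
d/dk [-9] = 0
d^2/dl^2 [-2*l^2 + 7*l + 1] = -4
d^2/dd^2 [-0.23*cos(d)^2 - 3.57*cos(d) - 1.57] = 3.57*cos(d) + 0.46*cos(2*d)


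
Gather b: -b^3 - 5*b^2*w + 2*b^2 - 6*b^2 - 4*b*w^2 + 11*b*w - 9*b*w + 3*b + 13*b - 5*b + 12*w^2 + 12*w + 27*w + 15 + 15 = -b^3 + b^2*(-5*w - 4) + b*(-4*w^2 + 2*w + 11) + 12*w^2 + 39*w + 30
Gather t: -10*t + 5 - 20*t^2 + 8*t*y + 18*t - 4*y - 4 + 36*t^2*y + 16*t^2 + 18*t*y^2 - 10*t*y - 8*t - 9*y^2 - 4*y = t^2*(36*y - 4) + t*(18*y^2 - 2*y) - 9*y^2 - 8*y + 1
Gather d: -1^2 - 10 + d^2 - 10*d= d^2 - 10*d - 11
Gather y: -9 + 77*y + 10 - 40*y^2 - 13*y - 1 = -40*y^2 + 64*y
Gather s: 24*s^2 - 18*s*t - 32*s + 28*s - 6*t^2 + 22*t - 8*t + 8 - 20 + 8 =24*s^2 + s*(-18*t - 4) - 6*t^2 + 14*t - 4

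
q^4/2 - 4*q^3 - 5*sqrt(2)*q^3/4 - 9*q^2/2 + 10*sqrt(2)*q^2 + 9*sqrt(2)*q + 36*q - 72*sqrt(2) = (q/2 + sqrt(2))*(q - 8)*(q - 3*sqrt(2))*(q - 3*sqrt(2)/2)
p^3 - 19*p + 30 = (p - 3)*(p - 2)*(p + 5)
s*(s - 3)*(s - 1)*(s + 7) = s^4 + 3*s^3 - 25*s^2 + 21*s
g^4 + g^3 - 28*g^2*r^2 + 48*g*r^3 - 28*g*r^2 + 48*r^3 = (g + 1)*(g - 4*r)*(g - 2*r)*(g + 6*r)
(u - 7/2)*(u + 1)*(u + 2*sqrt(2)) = u^3 - 5*u^2/2 + 2*sqrt(2)*u^2 - 5*sqrt(2)*u - 7*u/2 - 7*sqrt(2)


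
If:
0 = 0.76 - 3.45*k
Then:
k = 0.22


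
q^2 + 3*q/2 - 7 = (q - 2)*(q + 7/2)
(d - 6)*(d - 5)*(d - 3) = d^3 - 14*d^2 + 63*d - 90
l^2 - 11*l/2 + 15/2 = (l - 3)*(l - 5/2)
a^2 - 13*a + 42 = (a - 7)*(a - 6)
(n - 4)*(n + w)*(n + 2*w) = n^3 + 3*n^2*w - 4*n^2 + 2*n*w^2 - 12*n*w - 8*w^2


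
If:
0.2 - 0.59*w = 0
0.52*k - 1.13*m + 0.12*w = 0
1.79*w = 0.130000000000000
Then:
No Solution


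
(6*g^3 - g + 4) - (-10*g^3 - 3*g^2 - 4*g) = 16*g^3 + 3*g^2 + 3*g + 4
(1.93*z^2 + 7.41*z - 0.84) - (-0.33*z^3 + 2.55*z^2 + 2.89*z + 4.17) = 0.33*z^3 - 0.62*z^2 + 4.52*z - 5.01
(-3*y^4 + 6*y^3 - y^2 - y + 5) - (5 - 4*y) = -3*y^4 + 6*y^3 - y^2 + 3*y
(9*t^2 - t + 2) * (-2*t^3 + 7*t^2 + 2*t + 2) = -18*t^5 + 65*t^4 + 7*t^3 + 30*t^2 + 2*t + 4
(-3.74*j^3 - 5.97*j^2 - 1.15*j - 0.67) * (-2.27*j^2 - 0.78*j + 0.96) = 8.4898*j^5 + 16.4691*j^4 + 3.6767*j^3 - 3.3133*j^2 - 0.5814*j - 0.6432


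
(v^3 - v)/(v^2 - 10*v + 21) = (v^3 - v)/(v^2 - 10*v + 21)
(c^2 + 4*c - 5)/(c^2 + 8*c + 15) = (c - 1)/(c + 3)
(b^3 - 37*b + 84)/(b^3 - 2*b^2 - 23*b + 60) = (b + 7)/(b + 5)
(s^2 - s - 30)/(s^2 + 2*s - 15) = (s - 6)/(s - 3)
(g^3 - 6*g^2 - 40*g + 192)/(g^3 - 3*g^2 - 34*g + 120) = (g - 8)/(g - 5)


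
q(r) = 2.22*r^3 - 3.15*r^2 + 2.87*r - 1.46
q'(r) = 6.66*r^2 - 6.3*r + 2.87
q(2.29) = 15.25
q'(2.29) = 23.37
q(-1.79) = -29.42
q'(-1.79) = 35.49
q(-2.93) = -92.75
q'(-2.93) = 78.50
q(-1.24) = -14.09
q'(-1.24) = 20.92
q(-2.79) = -82.20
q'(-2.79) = 72.29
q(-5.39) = -456.08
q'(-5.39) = 230.31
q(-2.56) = -66.70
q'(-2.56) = 62.64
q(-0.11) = -1.82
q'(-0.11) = 3.64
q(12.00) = 3415.54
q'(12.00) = 886.31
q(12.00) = 3415.54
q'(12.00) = 886.31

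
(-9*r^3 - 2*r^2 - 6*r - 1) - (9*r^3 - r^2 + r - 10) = -18*r^3 - r^2 - 7*r + 9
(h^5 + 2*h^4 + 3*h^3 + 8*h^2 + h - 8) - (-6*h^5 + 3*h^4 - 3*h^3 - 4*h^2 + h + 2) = 7*h^5 - h^4 + 6*h^3 + 12*h^2 - 10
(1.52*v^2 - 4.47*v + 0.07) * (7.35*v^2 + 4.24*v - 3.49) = 11.172*v^4 - 26.4097*v^3 - 23.7431*v^2 + 15.8971*v - 0.2443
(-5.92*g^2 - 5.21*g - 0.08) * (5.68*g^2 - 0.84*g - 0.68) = -33.6256*g^4 - 24.62*g^3 + 7.9476*g^2 + 3.61*g + 0.0544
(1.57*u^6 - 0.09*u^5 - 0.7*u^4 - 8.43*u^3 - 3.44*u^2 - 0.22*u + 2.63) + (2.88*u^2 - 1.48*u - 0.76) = 1.57*u^6 - 0.09*u^5 - 0.7*u^4 - 8.43*u^3 - 0.56*u^2 - 1.7*u + 1.87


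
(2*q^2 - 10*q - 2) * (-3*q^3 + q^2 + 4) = -6*q^5 + 32*q^4 - 4*q^3 + 6*q^2 - 40*q - 8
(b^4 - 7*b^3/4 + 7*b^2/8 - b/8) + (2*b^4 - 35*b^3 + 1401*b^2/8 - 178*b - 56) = 3*b^4 - 147*b^3/4 + 176*b^2 - 1425*b/8 - 56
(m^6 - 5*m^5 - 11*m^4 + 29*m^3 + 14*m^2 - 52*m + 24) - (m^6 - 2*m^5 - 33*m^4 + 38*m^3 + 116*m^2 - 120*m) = -3*m^5 + 22*m^4 - 9*m^3 - 102*m^2 + 68*m + 24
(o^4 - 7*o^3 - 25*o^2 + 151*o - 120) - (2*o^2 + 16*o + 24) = o^4 - 7*o^3 - 27*o^2 + 135*o - 144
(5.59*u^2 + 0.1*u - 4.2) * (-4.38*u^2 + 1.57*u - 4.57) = -24.4842*u^4 + 8.3383*u^3 - 6.9933*u^2 - 7.051*u + 19.194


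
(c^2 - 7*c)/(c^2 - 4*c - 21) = c/(c + 3)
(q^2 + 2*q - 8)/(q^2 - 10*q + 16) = (q + 4)/(q - 8)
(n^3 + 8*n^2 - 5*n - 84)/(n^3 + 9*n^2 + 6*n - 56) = (n - 3)/(n - 2)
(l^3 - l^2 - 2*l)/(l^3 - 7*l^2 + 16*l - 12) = l*(l + 1)/(l^2 - 5*l + 6)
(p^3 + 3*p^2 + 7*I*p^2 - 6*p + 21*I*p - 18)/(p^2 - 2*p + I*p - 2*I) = (p^2 + p*(3 + 6*I) + 18*I)/(p - 2)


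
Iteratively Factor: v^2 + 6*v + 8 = (v + 2)*(v + 4)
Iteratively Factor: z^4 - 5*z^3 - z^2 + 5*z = (z + 1)*(z^3 - 6*z^2 + 5*z) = z*(z + 1)*(z^2 - 6*z + 5) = z*(z - 5)*(z + 1)*(z - 1)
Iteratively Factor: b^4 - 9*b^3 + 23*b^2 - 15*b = (b - 1)*(b^3 - 8*b^2 + 15*b) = b*(b - 1)*(b^2 - 8*b + 15) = b*(b - 3)*(b - 1)*(b - 5)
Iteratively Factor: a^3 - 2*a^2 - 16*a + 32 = (a + 4)*(a^2 - 6*a + 8) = (a - 2)*(a + 4)*(a - 4)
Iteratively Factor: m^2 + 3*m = (m + 3)*(m)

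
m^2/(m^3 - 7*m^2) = 1/(m - 7)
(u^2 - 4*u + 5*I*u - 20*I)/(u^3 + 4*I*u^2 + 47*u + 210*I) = (u - 4)/(u^2 - I*u + 42)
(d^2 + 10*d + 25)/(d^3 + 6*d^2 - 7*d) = (d^2 + 10*d + 25)/(d*(d^2 + 6*d - 7))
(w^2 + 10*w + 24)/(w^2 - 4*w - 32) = (w + 6)/(w - 8)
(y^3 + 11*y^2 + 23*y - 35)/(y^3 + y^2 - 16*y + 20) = (y^2 + 6*y - 7)/(y^2 - 4*y + 4)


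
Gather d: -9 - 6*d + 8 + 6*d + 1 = 0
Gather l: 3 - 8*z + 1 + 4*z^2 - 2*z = 4*z^2 - 10*z + 4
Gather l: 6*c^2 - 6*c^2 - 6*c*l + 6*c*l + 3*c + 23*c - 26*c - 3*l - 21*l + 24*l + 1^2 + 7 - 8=0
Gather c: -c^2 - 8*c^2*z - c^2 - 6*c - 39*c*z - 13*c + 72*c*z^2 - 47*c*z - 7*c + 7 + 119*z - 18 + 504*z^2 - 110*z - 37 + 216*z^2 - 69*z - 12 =c^2*(-8*z - 2) + c*(72*z^2 - 86*z - 26) + 720*z^2 - 60*z - 60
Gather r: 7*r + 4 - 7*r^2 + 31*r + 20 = -7*r^2 + 38*r + 24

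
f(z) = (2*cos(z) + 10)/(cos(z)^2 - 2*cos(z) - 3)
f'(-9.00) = 104.25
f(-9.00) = -23.53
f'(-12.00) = 0.15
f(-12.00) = -2.94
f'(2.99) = -2296.40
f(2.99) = -175.40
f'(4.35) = 4.16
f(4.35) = -4.29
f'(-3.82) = -25.42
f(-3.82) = -10.09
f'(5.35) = 0.08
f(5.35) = -2.92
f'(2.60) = -50.20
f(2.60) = -15.01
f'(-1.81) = 2.97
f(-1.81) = -3.86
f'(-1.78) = 2.74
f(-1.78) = -3.77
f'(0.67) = 0.12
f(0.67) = -2.93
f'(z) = (2*sin(z)*cos(z) - 2*sin(z))*(2*cos(z) + 10)/(cos(z)^2 - 2*cos(z) - 3)^2 - 2*sin(z)/(cos(z)^2 - 2*cos(z) - 3) = 2*(cos(z)^2 + 10*cos(z) - 7)*sin(z)/(sin(z)^2 + 2*cos(z) + 2)^2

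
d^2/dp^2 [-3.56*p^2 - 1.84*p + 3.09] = -7.12000000000000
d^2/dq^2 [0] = 0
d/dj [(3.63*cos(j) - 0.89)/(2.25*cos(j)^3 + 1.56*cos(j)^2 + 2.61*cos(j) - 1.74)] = (16.335*cos(j)^3 - 0.3447*cos(j)^2 - 2.7768*cos(j) + 3.9933)*sin(j)/(5.0625*cos(j)^6 + 7.02*cos(j)^5 + 14.1786*cos(j)^4 + 0.3132*cos(j)^3 + 1.3833*cos(j)^2 - 9.0828*cos(j) + 3.0276)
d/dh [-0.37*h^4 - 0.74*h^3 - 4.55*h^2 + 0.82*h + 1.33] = -1.48*h^3 - 2.22*h^2 - 9.1*h + 0.82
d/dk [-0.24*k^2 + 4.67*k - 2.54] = 4.67 - 0.48*k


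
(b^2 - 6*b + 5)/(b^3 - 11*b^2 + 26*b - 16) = (b - 5)/(b^2 - 10*b + 16)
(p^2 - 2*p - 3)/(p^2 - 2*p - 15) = (-p^2 + 2*p + 3)/(-p^2 + 2*p + 15)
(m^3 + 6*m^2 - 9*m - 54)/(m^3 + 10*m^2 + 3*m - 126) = (m + 3)/(m + 7)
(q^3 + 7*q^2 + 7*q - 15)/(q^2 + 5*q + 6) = (q^2 + 4*q - 5)/(q + 2)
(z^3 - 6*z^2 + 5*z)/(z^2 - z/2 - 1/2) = 2*z*(z - 5)/(2*z + 1)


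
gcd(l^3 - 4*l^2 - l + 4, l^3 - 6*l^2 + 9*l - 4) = l^2 - 5*l + 4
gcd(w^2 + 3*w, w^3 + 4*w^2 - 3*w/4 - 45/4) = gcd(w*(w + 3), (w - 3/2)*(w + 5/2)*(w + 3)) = w + 3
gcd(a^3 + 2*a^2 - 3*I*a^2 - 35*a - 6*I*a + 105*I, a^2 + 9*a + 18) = 1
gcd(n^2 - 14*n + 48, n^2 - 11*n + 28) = 1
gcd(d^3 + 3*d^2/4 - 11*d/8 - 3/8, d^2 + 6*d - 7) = d - 1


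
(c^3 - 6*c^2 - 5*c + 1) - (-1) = c^3 - 6*c^2 - 5*c + 2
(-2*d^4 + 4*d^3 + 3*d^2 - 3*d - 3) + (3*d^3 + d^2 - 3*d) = -2*d^4 + 7*d^3 + 4*d^2 - 6*d - 3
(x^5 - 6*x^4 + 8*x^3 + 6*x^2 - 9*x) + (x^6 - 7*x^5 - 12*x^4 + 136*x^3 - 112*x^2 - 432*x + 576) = x^6 - 6*x^5 - 18*x^4 + 144*x^3 - 106*x^2 - 441*x + 576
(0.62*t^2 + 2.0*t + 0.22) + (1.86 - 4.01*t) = 0.62*t^2 - 2.01*t + 2.08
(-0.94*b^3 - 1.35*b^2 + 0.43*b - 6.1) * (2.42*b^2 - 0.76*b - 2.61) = -2.2748*b^5 - 2.5526*b^4 + 4.52*b^3 - 11.5653*b^2 + 3.5137*b + 15.921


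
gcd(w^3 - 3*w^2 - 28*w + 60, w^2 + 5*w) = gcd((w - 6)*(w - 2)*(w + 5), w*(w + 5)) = w + 5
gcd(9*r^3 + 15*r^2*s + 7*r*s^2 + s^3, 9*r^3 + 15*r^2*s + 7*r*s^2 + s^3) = 9*r^3 + 15*r^2*s + 7*r*s^2 + s^3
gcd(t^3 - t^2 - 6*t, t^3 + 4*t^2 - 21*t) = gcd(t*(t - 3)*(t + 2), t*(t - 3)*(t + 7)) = t^2 - 3*t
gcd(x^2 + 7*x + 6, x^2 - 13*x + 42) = 1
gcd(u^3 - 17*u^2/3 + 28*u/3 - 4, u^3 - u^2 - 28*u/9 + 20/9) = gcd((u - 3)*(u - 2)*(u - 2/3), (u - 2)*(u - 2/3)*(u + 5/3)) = u^2 - 8*u/3 + 4/3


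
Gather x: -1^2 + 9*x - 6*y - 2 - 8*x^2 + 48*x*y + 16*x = -8*x^2 + x*(48*y + 25) - 6*y - 3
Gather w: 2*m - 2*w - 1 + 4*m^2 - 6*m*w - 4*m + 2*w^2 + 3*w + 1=4*m^2 - 2*m + 2*w^2 + w*(1 - 6*m)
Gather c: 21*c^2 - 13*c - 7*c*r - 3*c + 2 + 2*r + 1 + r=21*c^2 + c*(-7*r - 16) + 3*r + 3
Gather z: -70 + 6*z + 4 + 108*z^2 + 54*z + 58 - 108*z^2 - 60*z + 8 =0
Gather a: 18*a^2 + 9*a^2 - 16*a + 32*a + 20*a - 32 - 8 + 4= 27*a^2 + 36*a - 36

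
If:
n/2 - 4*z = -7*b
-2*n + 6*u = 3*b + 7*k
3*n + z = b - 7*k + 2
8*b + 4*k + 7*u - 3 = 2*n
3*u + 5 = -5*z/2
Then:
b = -10238/8565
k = 12328/8565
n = -19676/8565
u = 541/1713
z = -6792/2855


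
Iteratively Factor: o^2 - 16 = (o + 4)*(o - 4)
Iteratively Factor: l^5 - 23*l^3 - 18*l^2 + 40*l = (l - 5)*(l^4 + 5*l^3 + 2*l^2 - 8*l) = (l - 5)*(l + 4)*(l^3 + l^2 - 2*l) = (l - 5)*(l + 2)*(l + 4)*(l^2 - l) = l*(l - 5)*(l + 2)*(l + 4)*(l - 1)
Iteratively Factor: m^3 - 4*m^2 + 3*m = (m - 3)*(m^2 - m) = m*(m - 3)*(m - 1)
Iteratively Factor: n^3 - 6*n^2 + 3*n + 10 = (n + 1)*(n^2 - 7*n + 10) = (n - 5)*(n + 1)*(n - 2)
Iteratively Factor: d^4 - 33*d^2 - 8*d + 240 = (d + 4)*(d^3 - 4*d^2 - 17*d + 60) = (d - 3)*(d + 4)*(d^2 - d - 20) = (d - 5)*(d - 3)*(d + 4)*(d + 4)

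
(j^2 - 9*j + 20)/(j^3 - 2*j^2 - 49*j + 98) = (j^2 - 9*j + 20)/(j^3 - 2*j^2 - 49*j + 98)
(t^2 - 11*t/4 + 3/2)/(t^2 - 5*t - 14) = (-4*t^2 + 11*t - 6)/(4*(-t^2 + 5*t + 14))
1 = 1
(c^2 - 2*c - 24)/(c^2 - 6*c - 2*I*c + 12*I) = (c + 4)/(c - 2*I)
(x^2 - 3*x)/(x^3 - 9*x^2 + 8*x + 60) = x*(x - 3)/(x^3 - 9*x^2 + 8*x + 60)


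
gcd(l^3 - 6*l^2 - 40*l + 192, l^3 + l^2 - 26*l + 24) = l^2 + 2*l - 24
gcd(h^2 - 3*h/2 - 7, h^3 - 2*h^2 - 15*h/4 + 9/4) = 1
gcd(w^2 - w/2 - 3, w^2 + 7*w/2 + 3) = w + 3/2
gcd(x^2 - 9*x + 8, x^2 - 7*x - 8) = x - 8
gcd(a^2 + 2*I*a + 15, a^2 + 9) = a - 3*I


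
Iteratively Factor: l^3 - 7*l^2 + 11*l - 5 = (l - 1)*(l^2 - 6*l + 5) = (l - 5)*(l - 1)*(l - 1)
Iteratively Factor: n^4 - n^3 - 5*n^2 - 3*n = (n + 1)*(n^3 - 2*n^2 - 3*n) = (n - 3)*(n + 1)*(n^2 + n) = n*(n - 3)*(n + 1)*(n + 1)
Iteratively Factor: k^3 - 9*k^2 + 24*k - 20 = (k - 5)*(k^2 - 4*k + 4) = (k - 5)*(k - 2)*(k - 2)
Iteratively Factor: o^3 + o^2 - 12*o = (o + 4)*(o^2 - 3*o) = o*(o + 4)*(o - 3)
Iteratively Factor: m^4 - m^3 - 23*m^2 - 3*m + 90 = (m + 3)*(m^3 - 4*m^2 - 11*m + 30) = (m + 3)^2*(m^2 - 7*m + 10) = (m - 5)*(m + 3)^2*(m - 2)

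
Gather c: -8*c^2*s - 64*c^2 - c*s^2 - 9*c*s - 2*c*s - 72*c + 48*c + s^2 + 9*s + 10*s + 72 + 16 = c^2*(-8*s - 64) + c*(-s^2 - 11*s - 24) + s^2 + 19*s + 88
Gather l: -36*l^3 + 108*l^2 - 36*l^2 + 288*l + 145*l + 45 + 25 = -36*l^3 + 72*l^2 + 433*l + 70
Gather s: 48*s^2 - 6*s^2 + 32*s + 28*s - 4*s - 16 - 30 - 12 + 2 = 42*s^2 + 56*s - 56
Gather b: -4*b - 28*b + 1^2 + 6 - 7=-32*b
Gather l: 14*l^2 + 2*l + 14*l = 14*l^2 + 16*l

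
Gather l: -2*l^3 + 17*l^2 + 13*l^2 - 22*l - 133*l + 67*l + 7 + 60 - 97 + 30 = -2*l^3 + 30*l^2 - 88*l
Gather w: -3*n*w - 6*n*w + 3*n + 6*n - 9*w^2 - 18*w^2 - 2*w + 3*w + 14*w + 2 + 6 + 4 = 9*n - 27*w^2 + w*(15 - 9*n) + 12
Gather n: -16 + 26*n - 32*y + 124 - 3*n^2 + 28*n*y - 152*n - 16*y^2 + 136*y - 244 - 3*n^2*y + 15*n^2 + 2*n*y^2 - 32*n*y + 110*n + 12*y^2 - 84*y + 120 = n^2*(12 - 3*y) + n*(2*y^2 - 4*y - 16) - 4*y^2 + 20*y - 16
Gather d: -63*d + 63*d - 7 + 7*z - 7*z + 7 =0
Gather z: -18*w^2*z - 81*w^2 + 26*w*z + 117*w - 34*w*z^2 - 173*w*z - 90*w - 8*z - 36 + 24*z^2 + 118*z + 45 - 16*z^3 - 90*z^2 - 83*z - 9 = -81*w^2 + 27*w - 16*z^3 + z^2*(-34*w - 66) + z*(-18*w^2 - 147*w + 27)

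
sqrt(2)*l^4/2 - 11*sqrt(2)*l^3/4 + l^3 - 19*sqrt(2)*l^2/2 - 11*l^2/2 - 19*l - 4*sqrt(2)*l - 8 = (l - 8)*(l + 1/2)*(l + 2)*(sqrt(2)*l/2 + 1)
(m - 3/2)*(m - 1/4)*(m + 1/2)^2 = m^4 - 3*m^3/4 - 9*m^2/8 - m/16 + 3/32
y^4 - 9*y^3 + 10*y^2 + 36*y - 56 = (y - 7)*(y - 2)^2*(y + 2)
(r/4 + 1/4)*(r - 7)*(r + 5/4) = r^3/4 - 19*r^2/16 - 29*r/8 - 35/16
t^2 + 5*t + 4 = (t + 1)*(t + 4)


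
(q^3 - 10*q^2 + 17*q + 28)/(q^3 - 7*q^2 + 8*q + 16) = (q - 7)/(q - 4)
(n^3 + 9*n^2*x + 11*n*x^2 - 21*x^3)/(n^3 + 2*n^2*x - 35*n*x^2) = (-n^2 - 2*n*x + 3*x^2)/(n*(-n + 5*x))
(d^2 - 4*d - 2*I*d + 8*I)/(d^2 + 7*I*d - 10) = (d^2 - 4*d - 2*I*d + 8*I)/(d^2 + 7*I*d - 10)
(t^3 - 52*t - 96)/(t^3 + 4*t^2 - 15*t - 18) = (t^2 - 6*t - 16)/(t^2 - 2*t - 3)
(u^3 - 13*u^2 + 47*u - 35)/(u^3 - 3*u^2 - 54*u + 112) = (u^3 - 13*u^2 + 47*u - 35)/(u^3 - 3*u^2 - 54*u + 112)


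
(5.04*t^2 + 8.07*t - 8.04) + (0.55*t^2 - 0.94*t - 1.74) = 5.59*t^2 + 7.13*t - 9.78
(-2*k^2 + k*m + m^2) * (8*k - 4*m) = -16*k^3 + 16*k^2*m + 4*k*m^2 - 4*m^3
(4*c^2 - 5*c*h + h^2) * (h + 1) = 4*c^2*h + 4*c^2 - 5*c*h^2 - 5*c*h + h^3 + h^2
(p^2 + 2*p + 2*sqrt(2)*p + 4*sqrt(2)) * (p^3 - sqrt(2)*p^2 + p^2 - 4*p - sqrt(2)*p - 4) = p^5 + sqrt(2)*p^4 + 3*p^4 - 6*p^3 + 3*sqrt(2)*p^3 - 24*p^2 - 6*sqrt(2)*p^2 - 24*sqrt(2)*p - 16*p - 16*sqrt(2)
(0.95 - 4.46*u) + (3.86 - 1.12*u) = 4.81 - 5.58*u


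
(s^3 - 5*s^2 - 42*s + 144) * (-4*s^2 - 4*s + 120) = -4*s^5 + 16*s^4 + 308*s^3 - 1008*s^2 - 5616*s + 17280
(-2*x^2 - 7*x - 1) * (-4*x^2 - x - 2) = 8*x^4 + 30*x^3 + 15*x^2 + 15*x + 2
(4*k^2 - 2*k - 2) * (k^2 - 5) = 4*k^4 - 2*k^3 - 22*k^2 + 10*k + 10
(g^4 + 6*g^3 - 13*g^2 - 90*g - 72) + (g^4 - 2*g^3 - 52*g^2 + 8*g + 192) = 2*g^4 + 4*g^3 - 65*g^2 - 82*g + 120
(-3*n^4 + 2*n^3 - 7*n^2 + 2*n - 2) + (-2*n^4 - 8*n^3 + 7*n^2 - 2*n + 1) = -5*n^4 - 6*n^3 - 1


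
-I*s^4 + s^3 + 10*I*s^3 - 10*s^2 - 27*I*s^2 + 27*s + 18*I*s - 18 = (s - 6)*(s - 3)*(s - 1)*(-I*s + 1)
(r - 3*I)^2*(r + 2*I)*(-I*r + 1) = -I*r^4 - 3*r^3 - 7*I*r^2 - 15*r - 18*I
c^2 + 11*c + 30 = (c + 5)*(c + 6)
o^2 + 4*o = o*(o + 4)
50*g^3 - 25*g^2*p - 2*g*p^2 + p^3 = (-5*g + p)*(-2*g + p)*(5*g + p)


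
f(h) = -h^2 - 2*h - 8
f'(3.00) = -8.00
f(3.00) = -23.00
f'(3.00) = -8.00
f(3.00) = -23.00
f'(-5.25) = 8.50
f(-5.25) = -25.06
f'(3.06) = -8.12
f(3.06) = -23.48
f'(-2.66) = 3.32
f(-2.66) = -9.76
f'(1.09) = -4.18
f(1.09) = -11.37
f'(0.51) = -3.02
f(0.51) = -9.28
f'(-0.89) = -0.22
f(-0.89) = -7.01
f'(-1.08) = 0.16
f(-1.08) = -7.01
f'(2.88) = -7.76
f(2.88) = -22.05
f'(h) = -2*h - 2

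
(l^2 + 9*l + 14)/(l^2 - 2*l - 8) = (l + 7)/(l - 4)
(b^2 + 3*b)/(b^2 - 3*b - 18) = b/(b - 6)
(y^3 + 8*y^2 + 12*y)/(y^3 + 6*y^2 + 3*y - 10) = y*(y + 6)/(y^2 + 4*y - 5)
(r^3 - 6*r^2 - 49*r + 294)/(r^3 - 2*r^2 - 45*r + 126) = (r - 7)/(r - 3)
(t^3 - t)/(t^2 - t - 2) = t*(t - 1)/(t - 2)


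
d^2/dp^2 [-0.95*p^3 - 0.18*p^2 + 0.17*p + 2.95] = -5.7*p - 0.36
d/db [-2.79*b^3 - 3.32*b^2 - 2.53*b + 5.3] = -8.37*b^2 - 6.64*b - 2.53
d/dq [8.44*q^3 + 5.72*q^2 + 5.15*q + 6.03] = 25.32*q^2 + 11.44*q + 5.15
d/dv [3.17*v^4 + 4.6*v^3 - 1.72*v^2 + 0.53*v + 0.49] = 12.68*v^3 + 13.8*v^2 - 3.44*v + 0.53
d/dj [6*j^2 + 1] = 12*j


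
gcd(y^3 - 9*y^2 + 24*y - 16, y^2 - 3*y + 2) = y - 1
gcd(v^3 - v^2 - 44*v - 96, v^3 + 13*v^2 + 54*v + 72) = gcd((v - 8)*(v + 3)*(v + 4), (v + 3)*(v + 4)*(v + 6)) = v^2 + 7*v + 12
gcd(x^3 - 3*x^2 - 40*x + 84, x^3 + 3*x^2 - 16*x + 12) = x^2 + 4*x - 12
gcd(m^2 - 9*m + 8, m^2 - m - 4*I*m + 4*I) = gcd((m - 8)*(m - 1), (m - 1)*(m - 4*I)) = m - 1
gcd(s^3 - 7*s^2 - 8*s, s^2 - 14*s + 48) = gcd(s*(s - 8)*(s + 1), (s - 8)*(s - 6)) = s - 8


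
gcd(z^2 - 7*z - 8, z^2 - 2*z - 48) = z - 8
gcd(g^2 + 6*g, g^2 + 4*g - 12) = g + 6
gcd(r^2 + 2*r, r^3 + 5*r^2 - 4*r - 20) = r + 2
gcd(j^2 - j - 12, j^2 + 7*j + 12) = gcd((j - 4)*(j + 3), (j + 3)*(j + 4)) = j + 3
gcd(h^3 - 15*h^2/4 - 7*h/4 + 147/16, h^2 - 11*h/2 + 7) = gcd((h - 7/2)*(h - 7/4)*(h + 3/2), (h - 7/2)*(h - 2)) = h - 7/2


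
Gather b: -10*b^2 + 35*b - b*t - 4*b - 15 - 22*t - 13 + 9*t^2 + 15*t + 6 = -10*b^2 + b*(31 - t) + 9*t^2 - 7*t - 22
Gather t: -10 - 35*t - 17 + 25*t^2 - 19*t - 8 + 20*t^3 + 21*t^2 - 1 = 20*t^3 + 46*t^2 - 54*t - 36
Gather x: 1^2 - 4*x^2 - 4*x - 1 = -4*x^2 - 4*x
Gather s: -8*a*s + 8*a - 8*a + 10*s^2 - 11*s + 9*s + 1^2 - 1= 10*s^2 + s*(-8*a - 2)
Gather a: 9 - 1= 8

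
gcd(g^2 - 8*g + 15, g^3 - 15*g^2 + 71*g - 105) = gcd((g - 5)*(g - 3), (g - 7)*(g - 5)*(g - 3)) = g^2 - 8*g + 15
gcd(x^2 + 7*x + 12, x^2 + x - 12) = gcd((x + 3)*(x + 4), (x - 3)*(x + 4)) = x + 4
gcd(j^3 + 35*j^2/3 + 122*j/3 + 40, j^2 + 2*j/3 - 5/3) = j + 5/3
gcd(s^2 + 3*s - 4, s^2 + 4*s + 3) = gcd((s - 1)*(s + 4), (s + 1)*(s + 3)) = 1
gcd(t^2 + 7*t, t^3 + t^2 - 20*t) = t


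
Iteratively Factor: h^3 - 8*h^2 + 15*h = (h)*(h^2 - 8*h + 15) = h*(h - 5)*(h - 3)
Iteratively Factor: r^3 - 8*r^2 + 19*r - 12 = (r - 3)*(r^2 - 5*r + 4) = (r - 3)*(r - 1)*(r - 4)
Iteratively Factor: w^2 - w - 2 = (w + 1)*(w - 2)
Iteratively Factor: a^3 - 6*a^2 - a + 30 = (a + 2)*(a^2 - 8*a + 15) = (a - 3)*(a + 2)*(a - 5)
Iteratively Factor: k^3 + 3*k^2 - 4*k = (k)*(k^2 + 3*k - 4) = k*(k - 1)*(k + 4)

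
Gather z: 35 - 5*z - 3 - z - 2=30 - 6*z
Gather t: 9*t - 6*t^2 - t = -6*t^2 + 8*t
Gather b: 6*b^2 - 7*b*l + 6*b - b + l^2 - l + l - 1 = 6*b^2 + b*(5 - 7*l) + l^2 - 1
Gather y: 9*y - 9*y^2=-9*y^2 + 9*y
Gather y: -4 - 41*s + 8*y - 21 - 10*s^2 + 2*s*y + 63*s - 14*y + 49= -10*s^2 + 22*s + y*(2*s - 6) + 24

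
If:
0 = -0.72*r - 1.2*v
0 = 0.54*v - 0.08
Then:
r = -0.25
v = 0.15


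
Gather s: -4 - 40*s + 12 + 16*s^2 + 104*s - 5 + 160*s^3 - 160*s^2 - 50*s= 160*s^3 - 144*s^2 + 14*s + 3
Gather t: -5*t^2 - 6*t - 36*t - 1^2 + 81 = -5*t^2 - 42*t + 80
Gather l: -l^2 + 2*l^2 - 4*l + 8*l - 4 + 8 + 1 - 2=l^2 + 4*l + 3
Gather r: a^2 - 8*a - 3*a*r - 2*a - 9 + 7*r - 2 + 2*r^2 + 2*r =a^2 - 10*a + 2*r^2 + r*(9 - 3*a) - 11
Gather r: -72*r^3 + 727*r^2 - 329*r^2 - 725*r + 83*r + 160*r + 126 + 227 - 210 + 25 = -72*r^3 + 398*r^2 - 482*r + 168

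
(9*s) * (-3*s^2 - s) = -27*s^3 - 9*s^2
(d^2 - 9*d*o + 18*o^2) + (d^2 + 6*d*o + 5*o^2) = 2*d^2 - 3*d*o + 23*o^2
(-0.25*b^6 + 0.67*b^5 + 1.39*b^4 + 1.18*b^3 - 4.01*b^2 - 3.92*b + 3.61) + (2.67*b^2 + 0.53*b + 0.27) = -0.25*b^6 + 0.67*b^5 + 1.39*b^4 + 1.18*b^3 - 1.34*b^2 - 3.39*b + 3.88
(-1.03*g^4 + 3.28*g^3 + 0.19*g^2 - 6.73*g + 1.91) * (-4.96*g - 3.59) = 5.1088*g^5 - 12.5711*g^4 - 12.7176*g^3 + 32.6987*g^2 + 14.6871*g - 6.8569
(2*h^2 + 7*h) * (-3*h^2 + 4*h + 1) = -6*h^4 - 13*h^3 + 30*h^2 + 7*h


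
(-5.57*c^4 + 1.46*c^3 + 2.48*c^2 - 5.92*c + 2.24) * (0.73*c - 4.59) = -4.0661*c^5 + 26.6321*c^4 - 4.891*c^3 - 15.7048*c^2 + 28.808*c - 10.2816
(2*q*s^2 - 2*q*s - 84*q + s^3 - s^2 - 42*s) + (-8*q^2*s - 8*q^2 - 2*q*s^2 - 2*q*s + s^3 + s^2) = -8*q^2*s - 8*q^2 - 4*q*s - 84*q + 2*s^3 - 42*s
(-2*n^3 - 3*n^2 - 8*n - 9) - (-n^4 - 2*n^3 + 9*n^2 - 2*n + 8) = n^4 - 12*n^2 - 6*n - 17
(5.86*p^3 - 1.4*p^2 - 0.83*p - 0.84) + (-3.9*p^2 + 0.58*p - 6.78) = 5.86*p^3 - 5.3*p^2 - 0.25*p - 7.62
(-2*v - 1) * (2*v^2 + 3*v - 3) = -4*v^3 - 8*v^2 + 3*v + 3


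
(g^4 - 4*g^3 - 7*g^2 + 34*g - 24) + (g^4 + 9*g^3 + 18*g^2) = 2*g^4 + 5*g^3 + 11*g^2 + 34*g - 24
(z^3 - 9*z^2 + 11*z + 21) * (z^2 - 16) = z^5 - 9*z^4 - 5*z^3 + 165*z^2 - 176*z - 336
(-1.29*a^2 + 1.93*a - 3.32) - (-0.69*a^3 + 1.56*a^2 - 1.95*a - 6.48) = 0.69*a^3 - 2.85*a^2 + 3.88*a + 3.16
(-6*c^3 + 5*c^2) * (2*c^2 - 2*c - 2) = -12*c^5 + 22*c^4 + 2*c^3 - 10*c^2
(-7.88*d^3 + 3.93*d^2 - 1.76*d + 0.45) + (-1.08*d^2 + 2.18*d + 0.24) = -7.88*d^3 + 2.85*d^2 + 0.42*d + 0.69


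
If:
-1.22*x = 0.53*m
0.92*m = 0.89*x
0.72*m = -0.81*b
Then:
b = 0.00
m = 0.00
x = 0.00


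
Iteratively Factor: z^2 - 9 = (z + 3)*(z - 3)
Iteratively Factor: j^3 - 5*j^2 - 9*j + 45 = (j + 3)*(j^2 - 8*j + 15) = (j - 5)*(j + 3)*(j - 3)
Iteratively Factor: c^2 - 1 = (c - 1)*(c + 1)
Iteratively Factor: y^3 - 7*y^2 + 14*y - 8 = (y - 2)*(y^2 - 5*y + 4) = (y - 2)*(y - 1)*(y - 4)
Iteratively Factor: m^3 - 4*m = (m + 2)*(m^2 - 2*m) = (m - 2)*(m + 2)*(m)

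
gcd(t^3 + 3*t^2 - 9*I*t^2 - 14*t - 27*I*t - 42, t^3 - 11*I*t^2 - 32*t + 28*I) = t^2 - 9*I*t - 14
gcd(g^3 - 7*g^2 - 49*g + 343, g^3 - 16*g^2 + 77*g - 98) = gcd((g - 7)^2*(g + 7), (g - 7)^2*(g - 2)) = g^2 - 14*g + 49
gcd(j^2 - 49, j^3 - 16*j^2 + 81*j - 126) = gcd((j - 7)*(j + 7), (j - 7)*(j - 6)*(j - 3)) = j - 7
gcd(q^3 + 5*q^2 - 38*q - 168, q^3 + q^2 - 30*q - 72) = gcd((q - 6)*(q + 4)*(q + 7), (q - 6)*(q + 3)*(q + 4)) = q^2 - 2*q - 24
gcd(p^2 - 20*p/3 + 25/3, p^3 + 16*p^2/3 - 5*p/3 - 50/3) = p - 5/3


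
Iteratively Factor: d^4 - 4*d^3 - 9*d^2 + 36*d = (d - 3)*(d^3 - d^2 - 12*d) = (d - 4)*(d - 3)*(d^2 + 3*d) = (d - 4)*(d - 3)*(d + 3)*(d)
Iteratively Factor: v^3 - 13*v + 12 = (v + 4)*(v^2 - 4*v + 3) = (v - 1)*(v + 4)*(v - 3)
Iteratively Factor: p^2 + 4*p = (p + 4)*(p)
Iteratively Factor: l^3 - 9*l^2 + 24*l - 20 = (l - 2)*(l^2 - 7*l + 10) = (l - 5)*(l - 2)*(l - 2)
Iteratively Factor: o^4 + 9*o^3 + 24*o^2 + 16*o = (o)*(o^3 + 9*o^2 + 24*o + 16) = o*(o + 4)*(o^2 + 5*o + 4) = o*(o + 4)^2*(o + 1)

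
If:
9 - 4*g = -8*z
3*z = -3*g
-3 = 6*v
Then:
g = 3/4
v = -1/2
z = -3/4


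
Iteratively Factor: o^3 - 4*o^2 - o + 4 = (o - 1)*(o^2 - 3*o - 4) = (o - 1)*(o + 1)*(o - 4)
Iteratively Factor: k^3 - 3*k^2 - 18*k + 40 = (k + 4)*(k^2 - 7*k + 10) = (k - 2)*(k + 4)*(k - 5)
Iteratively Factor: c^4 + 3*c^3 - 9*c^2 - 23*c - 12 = (c - 3)*(c^3 + 6*c^2 + 9*c + 4) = (c - 3)*(c + 1)*(c^2 + 5*c + 4) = (c - 3)*(c + 1)^2*(c + 4)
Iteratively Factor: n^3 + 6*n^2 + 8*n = (n + 4)*(n^2 + 2*n) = (n + 2)*(n + 4)*(n)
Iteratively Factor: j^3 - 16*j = (j)*(j^2 - 16) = j*(j + 4)*(j - 4)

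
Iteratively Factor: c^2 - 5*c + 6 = (c - 2)*(c - 3)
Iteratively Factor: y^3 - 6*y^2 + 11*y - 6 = (y - 3)*(y^2 - 3*y + 2) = (y - 3)*(y - 2)*(y - 1)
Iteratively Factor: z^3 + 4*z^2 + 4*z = (z + 2)*(z^2 + 2*z) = (z + 2)^2*(z)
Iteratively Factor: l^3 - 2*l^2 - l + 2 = (l - 2)*(l^2 - 1) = (l - 2)*(l + 1)*(l - 1)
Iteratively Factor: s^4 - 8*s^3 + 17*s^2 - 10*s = (s - 2)*(s^3 - 6*s^2 + 5*s) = (s - 5)*(s - 2)*(s^2 - s) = (s - 5)*(s - 2)*(s - 1)*(s)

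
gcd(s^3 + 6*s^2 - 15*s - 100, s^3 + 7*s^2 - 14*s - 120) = s^2 + s - 20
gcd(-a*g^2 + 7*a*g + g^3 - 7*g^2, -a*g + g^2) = a*g - g^2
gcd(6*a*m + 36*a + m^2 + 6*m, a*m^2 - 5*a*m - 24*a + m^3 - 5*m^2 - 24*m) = 1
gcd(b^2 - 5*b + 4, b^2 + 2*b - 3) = b - 1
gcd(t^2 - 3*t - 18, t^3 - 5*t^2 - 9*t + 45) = t + 3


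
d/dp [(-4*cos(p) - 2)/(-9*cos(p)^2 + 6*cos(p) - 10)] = 4*(9*cos(p)^2 + 9*cos(p) - 13)*sin(p)/(9*sin(p)^2 + 6*cos(p) - 19)^2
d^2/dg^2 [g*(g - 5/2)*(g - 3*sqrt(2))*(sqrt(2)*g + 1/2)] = 12*sqrt(2)*g^2 - 33*g - 15*sqrt(2)*g - 3*sqrt(2) + 55/2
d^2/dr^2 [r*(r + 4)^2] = 6*r + 16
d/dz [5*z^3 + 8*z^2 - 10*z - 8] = 15*z^2 + 16*z - 10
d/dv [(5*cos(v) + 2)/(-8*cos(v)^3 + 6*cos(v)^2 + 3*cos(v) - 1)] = (-80*cos(v)^3 - 18*cos(v)^2 + 24*cos(v) + 11)*sin(v)/((cos(v) - 1)^2*(2*cos(v) + 1)^2*(4*cos(v) - 1)^2)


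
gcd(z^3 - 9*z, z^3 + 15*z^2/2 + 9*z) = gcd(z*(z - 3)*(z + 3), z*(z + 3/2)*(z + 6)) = z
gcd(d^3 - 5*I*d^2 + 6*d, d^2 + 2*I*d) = d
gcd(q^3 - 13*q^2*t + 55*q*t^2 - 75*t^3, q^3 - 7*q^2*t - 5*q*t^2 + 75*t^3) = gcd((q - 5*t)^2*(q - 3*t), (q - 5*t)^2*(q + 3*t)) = q^2 - 10*q*t + 25*t^2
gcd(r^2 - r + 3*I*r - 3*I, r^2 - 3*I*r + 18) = r + 3*I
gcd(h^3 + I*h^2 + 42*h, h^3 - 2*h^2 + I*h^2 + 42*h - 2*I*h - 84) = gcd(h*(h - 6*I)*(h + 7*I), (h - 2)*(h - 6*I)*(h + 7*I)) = h^2 + I*h + 42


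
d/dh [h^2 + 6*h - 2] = 2*h + 6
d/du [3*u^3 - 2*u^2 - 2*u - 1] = 9*u^2 - 4*u - 2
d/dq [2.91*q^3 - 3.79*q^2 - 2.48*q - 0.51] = 8.73*q^2 - 7.58*q - 2.48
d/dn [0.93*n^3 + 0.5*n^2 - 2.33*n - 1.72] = 2.79*n^2 + 1.0*n - 2.33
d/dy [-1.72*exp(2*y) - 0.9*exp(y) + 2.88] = (-3.44*exp(y) - 0.9)*exp(y)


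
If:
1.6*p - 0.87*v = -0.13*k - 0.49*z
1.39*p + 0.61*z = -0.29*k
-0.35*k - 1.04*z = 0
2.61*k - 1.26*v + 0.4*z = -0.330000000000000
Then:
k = -0.12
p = 0.01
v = 0.02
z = 0.04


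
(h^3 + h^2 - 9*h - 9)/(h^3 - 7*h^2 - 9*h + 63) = (h + 1)/(h - 7)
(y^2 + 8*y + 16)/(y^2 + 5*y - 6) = (y^2 + 8*y + 16)/(y^2 + 5*y - 6)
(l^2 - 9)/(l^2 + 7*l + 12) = (l - 3)/(l + 4)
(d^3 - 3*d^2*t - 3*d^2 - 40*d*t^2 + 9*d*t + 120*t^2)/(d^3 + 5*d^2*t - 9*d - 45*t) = (d - 8*t)/(d + 3)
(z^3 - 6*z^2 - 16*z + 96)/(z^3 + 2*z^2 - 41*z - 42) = (z^2 - 16)/(z^2 + 8*z + 7)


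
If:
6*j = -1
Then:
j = -1/6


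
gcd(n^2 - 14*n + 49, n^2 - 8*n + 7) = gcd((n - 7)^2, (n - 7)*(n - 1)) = n - 7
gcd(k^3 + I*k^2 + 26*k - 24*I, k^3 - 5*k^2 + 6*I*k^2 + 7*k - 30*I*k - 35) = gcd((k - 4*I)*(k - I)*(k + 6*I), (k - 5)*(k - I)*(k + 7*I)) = k - I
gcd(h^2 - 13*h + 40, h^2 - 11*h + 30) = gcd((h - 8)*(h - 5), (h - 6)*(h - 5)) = h - 5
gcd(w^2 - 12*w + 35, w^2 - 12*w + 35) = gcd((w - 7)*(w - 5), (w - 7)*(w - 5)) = w^2 - 12*w + 35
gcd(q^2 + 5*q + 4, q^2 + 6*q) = 1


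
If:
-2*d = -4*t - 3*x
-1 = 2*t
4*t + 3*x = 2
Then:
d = 1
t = -1/2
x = 4/3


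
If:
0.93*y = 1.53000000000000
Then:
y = 1.65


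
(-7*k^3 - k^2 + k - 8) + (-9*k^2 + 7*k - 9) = -7*k^3 - 10*k^2 + 8*k - 17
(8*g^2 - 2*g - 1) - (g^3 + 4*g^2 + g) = -g^3 + 4*g^2 - 3*g - 1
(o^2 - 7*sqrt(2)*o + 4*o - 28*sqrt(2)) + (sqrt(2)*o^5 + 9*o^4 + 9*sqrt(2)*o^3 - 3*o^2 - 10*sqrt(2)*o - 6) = sqrt(2)*o^5 + 9*o^4 + 9*sqrt(2)*o^3 - 2*o^2 - 17*sqrt(2)*o + 4*o - 28*sqrt(2) - 6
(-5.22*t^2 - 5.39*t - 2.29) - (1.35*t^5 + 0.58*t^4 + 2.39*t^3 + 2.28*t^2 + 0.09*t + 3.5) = -1.35*t^5 - 0.58*t^4 - 2.39*t^3 - 7.5*t^2 - 5.48*t - 5.79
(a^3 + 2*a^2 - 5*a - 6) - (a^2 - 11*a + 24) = a^3 + a^2 + 6*a - 30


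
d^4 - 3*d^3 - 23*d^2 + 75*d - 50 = (d - 5)*(d - 2)*(d - 1)*(d + 5)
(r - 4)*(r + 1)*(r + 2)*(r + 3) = r^4 + 2*r^3 - 13*r^2 - 38*r - 24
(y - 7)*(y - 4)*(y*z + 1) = y^3*z - 11*y^2*z + y^2 + 28*y*z - 11*y + 28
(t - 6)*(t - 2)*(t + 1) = t^3 - 7*t^2 + 4*t + 12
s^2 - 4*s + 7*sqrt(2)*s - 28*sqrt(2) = (s - 4)*(s + 7*sqrt(2))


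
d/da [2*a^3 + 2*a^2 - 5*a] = 6*a^2 + 4*a - 5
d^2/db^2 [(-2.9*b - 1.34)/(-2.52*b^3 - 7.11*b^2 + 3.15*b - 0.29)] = (110.49696*b^5 + 413.873712*b^4 + 723.387348*b^3 + 317.185524*b^2 - 221.820552*b + 26.364708)/(16.003008*b^9 + 135.454032*b^8 + 322.162596*b^7 + 26.3151990000001*b^6 - 371.527317*b^5 + 241.815132*b^4 - 69.589989*b^3 + 10.426428*b^2 - 0.794745*b + 0.024389)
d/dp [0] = 0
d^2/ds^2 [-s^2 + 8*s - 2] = -2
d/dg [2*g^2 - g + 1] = 4*g - 1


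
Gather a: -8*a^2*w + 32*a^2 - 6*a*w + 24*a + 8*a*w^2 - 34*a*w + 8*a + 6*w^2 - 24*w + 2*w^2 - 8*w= a^2*(32 - 8*w) + a*(8*w^2 - 40*w + 32) + 8*w^2 - 32*w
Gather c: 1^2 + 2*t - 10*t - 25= -8*t - 24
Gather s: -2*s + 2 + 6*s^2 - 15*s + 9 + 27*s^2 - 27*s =33*s^2 - 44*s + 11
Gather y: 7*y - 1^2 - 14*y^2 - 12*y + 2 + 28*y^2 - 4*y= 14*y^2 - 9*y + 1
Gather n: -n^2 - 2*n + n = -n^2 - n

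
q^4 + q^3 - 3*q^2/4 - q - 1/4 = (q - 1)*(q + 1/2)^2*(q + 1)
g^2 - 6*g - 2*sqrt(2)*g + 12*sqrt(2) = (g - 6)*(g - 2*sqrt(2))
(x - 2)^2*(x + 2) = x^3 - 2*x^2 - 4*x + 8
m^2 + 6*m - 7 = (m - 1)*(m + 7)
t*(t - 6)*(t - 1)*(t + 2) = t^4 - 5*t^3 - 8*t^2 + 12*t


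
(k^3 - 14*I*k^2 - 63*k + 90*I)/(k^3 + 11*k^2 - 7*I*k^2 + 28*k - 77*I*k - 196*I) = (k^3 - 14*I*k^2 - 63*k + 90*I)/(k^3 + k^2*(11 - 7*I) + k*(28 - 77*I) - 196*I)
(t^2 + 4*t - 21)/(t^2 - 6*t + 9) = (t + 7)/(t - 3)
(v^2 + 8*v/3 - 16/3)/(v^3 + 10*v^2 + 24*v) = (v - 4/3)/(v*(v + 6))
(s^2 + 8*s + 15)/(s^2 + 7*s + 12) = (s + 5)/(s + 4)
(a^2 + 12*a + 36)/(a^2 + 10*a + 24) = (a + 6)/(a + 4)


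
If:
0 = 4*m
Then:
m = 0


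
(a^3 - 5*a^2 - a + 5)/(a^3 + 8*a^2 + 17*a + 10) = (a^2 - 6*a + 5)/(a^2 + 7*a + 10)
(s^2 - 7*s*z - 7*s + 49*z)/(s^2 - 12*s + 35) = (s - 7*z)/(s - 5)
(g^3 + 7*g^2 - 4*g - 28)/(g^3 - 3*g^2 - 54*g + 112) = (g + 2)/(g - 8)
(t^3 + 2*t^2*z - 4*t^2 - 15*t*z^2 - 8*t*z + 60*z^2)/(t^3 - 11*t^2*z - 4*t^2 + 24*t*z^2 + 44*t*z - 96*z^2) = (-t - 5*z)/(-t + 8*z)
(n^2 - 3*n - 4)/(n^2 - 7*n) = (n^2 - 3*n - 4)/(n*(n - 7))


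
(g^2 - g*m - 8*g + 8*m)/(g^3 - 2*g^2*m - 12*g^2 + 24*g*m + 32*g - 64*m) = (g - m)/(g^2 - 2*g*m - 4*g + 8*m)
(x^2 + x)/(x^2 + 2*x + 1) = x/(x + 1)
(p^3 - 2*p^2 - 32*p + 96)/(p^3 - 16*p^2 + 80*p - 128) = (p + 6)/(p - 8)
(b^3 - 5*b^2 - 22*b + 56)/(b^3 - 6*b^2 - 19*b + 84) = (b - 2)/(b - 3)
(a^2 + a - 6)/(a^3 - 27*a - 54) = (a - 2)/(a^2 - 3*a - 18)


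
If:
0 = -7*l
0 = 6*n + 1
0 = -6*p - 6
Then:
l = 0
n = -1/6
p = -1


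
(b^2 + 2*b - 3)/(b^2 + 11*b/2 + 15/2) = 2*(b - 1)/(2*b + 5)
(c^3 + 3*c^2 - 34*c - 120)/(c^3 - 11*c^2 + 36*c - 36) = (c^2 + 9*c + 20)/(c^2 - 5*c + 6)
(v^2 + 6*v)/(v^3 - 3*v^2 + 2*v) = (v + 6)/(v^2 - 3*v + 2)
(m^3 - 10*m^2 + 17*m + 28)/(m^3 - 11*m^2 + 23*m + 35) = (m - 4)/(m - 5)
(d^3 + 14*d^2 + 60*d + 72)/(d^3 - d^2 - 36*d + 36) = (d^2 + 8*d + 12)/(d^2 - 7*d + 6)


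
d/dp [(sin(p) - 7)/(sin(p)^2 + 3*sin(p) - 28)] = (14*sin(p) + cos(p)^2 - 8)*cos(p)/(sin(p)^2 + 3*sin(p) - 28)^2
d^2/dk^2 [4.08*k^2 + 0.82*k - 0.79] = 8.16000000000000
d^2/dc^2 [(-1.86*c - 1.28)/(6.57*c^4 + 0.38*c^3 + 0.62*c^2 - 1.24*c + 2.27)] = (-963.440568*c^7 - 1179.320256*c^6 - 142.940088*c^5 - 189.616704*c^4 + 588.500776*c^3 + 248.99736*c^2 + 28.235736*c - 10.804368)/(283.593393*c^12 + 49.207986*c^11 + 83.132838*c^10 - 151.231204*c^9 + 283.223373*c^8 + 3.598644*c^7 + 85.254632*c^6 - 107.427648*c^5 + 100.623615*c^4 - 6.503374*c^3 + 20.05545*c^2 - 19.168788*c + 11.697083)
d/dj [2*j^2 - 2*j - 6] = 4*j - 2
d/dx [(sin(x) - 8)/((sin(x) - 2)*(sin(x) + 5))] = (16*sin(x) + cos(x)^2 + 13)*cos(x)/((sin(x) - 2)^2*(sin(x) + 5)^2)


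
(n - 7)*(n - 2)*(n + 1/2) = n^3 - 17*n^2/2 + 19*n/2 + 7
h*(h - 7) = h^2 - 7*h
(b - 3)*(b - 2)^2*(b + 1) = b^4 - 6*b^3 + 9*b^2 + 4*b - 12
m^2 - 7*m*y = m*(m - 7*y)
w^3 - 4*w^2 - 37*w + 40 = (w - 8)*(w - 1)*(w + 5)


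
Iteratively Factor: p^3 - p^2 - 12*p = (p - 4)*(p^2 + 3*p) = p*(p - 4)*(p + 3)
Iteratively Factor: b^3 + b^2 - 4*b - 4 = (b + 1)*(b^2 - 4) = (b + 1)*(b + 2)*(b - 2)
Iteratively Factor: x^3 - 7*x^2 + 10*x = (x - 5)*(x^2 - 2*x) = x*(x - 5)*(x - 2)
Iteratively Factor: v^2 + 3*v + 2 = (v + 2)*(v + 1)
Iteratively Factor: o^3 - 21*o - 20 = (o + 4)*(o^2 - 4*o - 5) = (o - 5)*(o + 4)*(o + 1)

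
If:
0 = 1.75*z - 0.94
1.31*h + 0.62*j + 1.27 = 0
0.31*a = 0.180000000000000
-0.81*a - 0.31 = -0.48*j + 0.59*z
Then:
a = 0.58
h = -2.05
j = 2.29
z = 0.54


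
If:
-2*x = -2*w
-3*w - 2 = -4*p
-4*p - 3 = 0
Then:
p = -3/4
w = -5/3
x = -5/3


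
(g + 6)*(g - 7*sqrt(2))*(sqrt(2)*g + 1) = sqrt(2)*g^3 - 13*g^2 + 6*sqrt(2)*g^2 - 78*g - 7*sqrt(2)*g - 42*sqrt(2)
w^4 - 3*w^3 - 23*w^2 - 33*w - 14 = (w - 7)*(w + 1)^2*(w + 2)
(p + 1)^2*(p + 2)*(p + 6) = p^4 + 10*p^3 + 29*p^2 + 32*p + 12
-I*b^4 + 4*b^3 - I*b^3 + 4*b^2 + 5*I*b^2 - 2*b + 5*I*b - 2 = (b + 1)*(b + I)*(b + 2*I)*(-I*b + 1)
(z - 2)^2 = z^2 - 4*z + 4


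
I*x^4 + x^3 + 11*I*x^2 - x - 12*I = (x + 1)*(x - 4*I)*(x + 3*I)*(I*x - I)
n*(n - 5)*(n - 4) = n^3 - 9*n^2 + 20*n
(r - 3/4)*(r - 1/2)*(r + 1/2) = r^3 - 3*r^2/4 - r/4 + 3/16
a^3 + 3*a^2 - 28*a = a*(a - 4)*(a + 7)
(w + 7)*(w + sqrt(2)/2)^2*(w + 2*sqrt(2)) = w^4 + 3*sqrt(2)*w^3 + 7*w^3 + 9*w^2/2 + 21*sqrt(2)*w^2 + sqrt(2)*w + 63*w/2 + 7*sqrt(2)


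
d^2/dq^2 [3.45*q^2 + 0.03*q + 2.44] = 6.90000000000000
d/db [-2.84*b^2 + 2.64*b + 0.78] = 2.64 - 5.68*b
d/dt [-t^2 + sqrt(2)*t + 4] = -2*t + sqrt(2)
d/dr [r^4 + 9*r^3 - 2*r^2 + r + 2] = 4*r^3 + 27*r^2 - 4*r + 1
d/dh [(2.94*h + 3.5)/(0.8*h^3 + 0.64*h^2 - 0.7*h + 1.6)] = (-4.704*h^3 - 10.2816*h^2 - 4.48*h + 7.154)/(0.64*h^6 + 1.024*h^5 - 0.7104*h^4 + 1.664*h^3 + 2.538*h^2 - 2.24*h + 2.56)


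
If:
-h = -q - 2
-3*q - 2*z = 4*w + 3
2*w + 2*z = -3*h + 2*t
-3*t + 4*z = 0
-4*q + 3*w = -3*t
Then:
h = 25/8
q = 9/8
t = 99/20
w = -69/20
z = 297/80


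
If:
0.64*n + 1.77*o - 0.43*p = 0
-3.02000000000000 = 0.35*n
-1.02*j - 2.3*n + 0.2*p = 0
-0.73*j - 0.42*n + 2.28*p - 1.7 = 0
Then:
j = 20.58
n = -8.63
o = 4.52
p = 5.75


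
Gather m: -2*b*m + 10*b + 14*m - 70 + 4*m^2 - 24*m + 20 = 10*b + 4*m^2 + m*(-2*b - 10) - 50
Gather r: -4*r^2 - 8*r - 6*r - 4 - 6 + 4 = -4*r^2 - 14*r - 6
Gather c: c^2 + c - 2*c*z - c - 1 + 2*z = c^2 - 2*c*z + 2*z - 1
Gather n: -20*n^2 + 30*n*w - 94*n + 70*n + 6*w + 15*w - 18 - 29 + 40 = -20*n^2 + n*(30*w - 24) + 21*w - 7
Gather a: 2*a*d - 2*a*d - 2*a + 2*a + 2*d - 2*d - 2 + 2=0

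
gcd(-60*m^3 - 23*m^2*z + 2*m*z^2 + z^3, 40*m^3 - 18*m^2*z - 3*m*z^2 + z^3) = -20*m^2 - m*z + z^2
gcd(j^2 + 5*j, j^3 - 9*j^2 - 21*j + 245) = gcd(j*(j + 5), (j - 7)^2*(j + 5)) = j + 5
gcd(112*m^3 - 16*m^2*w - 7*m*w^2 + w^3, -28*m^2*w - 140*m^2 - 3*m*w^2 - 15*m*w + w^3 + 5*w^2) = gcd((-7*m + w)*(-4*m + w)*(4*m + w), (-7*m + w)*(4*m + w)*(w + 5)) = -28*m^2 - 3*m*w + w^2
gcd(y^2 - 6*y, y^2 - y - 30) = y - 6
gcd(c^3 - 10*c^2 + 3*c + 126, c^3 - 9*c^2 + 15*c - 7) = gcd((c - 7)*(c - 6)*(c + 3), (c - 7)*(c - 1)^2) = c - 7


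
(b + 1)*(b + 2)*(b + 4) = b^3 + 7*b^2 + 14*b + 8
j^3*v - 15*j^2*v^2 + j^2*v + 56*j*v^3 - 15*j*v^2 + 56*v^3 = (j - 8*v)*(j - 7*v)*(j*v + v)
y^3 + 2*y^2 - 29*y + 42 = (y - 3)*(y - 2)*(y + 7)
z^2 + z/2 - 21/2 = (z - 3)*(z + 7/2)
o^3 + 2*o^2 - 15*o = o*(o - 3)*(o + 5)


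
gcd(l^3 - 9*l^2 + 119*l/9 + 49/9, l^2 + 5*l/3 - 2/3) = 1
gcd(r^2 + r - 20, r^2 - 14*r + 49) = 1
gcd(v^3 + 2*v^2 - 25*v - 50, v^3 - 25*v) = v^2 - 25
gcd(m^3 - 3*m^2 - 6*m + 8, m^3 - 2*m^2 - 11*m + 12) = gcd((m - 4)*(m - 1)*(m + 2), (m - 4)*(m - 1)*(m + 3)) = m^2 - 5*m + 4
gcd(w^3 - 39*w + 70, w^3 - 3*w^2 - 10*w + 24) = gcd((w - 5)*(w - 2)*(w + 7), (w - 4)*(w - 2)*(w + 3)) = w - 2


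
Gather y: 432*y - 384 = 432*y - 384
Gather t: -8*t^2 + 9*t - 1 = -8*t^2 + 9*t - 1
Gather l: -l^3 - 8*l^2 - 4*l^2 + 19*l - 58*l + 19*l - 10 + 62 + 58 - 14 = -l^3 - 12*l^2 - 20*l + 96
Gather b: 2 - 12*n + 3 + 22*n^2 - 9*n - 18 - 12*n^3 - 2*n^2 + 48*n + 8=-12*n^3 + 20*n^2 + 27*n - 5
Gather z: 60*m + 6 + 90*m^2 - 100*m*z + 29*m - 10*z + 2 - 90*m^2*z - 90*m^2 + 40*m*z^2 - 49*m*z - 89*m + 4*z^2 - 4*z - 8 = z^2*(40*m + 4) + z*(-90*m^2 - 149*m - 14)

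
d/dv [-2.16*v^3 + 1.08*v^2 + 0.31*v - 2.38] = -6.48*v^2 + 2.16*v + 0.31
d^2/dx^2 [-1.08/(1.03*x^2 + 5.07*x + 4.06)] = (2.291544*x^2 + 11.279736*x - 1.08*(2.06*x + 5.07)*(4.12*x + 10.14) + 9.032688)/(1.03*x^2 + 5.07*x + 4.06)^3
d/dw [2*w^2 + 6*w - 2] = 4*w + 6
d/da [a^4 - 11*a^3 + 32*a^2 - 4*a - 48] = 4*a^3 - 33*a^2 + 64*a - 4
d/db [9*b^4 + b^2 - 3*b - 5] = 36*b^3 + 2*b - 3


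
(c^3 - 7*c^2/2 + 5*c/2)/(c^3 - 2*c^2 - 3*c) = (-2*c^2 + 7*c - 5)/(2*(-c^2 + 2*c + 3))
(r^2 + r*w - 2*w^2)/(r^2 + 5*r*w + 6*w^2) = (r - w)/(r + 3*w)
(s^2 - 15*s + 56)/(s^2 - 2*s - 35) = (s - 8)/(s + 5)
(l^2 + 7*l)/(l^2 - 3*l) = (l + 7)/(l - 3)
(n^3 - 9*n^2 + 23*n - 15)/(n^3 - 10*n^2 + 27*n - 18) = (n - 5)/(n - 6)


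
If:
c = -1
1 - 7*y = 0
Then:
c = -1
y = 1/7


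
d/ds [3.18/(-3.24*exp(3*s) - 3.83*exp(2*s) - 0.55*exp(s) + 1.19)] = (30.9096*exp(2*s) + 24.3588*exp(s) + 1.749)*exp(s)/(3.24*exp(3*s) + 3.83*exp(2*s) + 0.55*exp(s) - 1.19)^2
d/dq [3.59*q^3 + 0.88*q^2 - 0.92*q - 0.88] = 10.77*q^2 + 1.76*q - 0.92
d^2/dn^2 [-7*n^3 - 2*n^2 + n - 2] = -42*n - 4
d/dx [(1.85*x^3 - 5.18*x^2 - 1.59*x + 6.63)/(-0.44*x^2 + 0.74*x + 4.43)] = (-0.814*x^4 + 2.738*x^3 + 20.0537*x^2 - 40.0604*x - 11.9499)/(0.1936*x^4 - 0.6512*x^3 - 3.3508*x^2 + 6.5564*x + 19.6249)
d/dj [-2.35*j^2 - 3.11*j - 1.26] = -4.7*j - 3.11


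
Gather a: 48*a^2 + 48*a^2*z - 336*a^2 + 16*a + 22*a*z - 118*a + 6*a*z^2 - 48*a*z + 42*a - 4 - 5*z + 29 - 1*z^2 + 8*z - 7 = a^2*(48*z - 288) + a*(6*z^2 - 26*z - 60) - z^2 + 3*z + 18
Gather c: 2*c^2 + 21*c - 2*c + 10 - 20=2*c^2 + 19*c - 10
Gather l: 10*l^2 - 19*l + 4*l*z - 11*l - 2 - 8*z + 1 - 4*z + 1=10*l^2 + l*(4*z - 30) - 12*z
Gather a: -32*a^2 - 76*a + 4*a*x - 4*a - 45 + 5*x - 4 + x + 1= -32*a^2 + a*(4*x - 80) + 6*x - 48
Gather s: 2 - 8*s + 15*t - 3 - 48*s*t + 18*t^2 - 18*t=s*(-48*t - 8) + 18*t^2 - 3*t - 1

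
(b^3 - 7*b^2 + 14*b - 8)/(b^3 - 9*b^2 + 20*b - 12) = (b - 4)/(b - 6)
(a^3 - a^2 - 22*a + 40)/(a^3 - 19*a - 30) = (-a^3 + a^2 + 22*a - 40)/(-a^3 + 19*a + 30)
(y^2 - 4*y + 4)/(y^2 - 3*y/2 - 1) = 2*(y - 2)/(2*y + 1)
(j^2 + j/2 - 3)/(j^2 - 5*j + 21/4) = 2*(j + 2)/(2*j - 7)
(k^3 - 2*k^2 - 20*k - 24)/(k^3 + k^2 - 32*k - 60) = (k + 2)/(k + 5)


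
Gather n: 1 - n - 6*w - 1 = -n - 6*w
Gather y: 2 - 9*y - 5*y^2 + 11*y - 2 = -5*y^2 + 2*y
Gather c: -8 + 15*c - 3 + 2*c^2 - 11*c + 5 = 2*c^2 + 4*c - 6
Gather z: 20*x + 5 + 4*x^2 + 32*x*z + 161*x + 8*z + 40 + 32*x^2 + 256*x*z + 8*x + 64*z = 36*x^2 + 189*x + z*(288*x + 72) + 45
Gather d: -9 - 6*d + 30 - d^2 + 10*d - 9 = -d^2 + 4*d + 12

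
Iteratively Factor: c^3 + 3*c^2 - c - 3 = (c + 1)*(c^2 + 2*c - 3) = (c + 1)*(c + 3)*(c - 1)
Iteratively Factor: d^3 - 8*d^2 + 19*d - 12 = (d - 1)*(d^2 - 7*d + 12) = (d - 3)*(d - 1)*(d - 4)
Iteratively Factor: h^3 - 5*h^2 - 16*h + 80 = (h + 4)*(h^2 - 9*h + 20) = (h - 5)*(h + 4)*(h - 4)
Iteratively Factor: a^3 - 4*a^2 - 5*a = (a - 5)*(a^2 + a) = a*(a - 5)*(a + 1)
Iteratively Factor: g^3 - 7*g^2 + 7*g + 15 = (g - 5)*(g^2 - 2*g - 3) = (g - 5)*(g + 1)*(g - 3)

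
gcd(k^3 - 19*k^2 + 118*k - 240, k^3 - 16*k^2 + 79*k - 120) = k^2 - 13*k + 40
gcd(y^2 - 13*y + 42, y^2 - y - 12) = 1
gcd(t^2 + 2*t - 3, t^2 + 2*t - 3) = t^2 + 2*t - 3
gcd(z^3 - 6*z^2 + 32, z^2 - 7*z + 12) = z - 4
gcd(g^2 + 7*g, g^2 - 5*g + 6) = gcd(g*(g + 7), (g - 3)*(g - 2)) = 1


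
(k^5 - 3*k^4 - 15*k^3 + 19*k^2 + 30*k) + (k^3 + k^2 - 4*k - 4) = k^5 - 3*k^4 - 14*k^3 + 20*k^2 + 26*k - 4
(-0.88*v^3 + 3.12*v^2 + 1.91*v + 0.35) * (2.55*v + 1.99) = -2.244*v^4 + 6.2048*v^3 + 11.0793*v^2 + 4.6934*v + 0.6965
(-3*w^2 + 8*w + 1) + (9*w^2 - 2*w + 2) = 6*w^2 + 6*w + 3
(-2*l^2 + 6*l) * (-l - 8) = 2*l^3 + 10*l^2 - 48*l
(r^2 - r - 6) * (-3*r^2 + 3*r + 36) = -3*r^4 + 6*r^3 + 51*r^2 - 54*r - 216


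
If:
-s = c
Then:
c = -s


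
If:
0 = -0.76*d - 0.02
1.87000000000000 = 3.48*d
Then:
No Solution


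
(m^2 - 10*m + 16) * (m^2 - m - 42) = m^4 - 11*m^3 - 16*m^2 + 404*m - 672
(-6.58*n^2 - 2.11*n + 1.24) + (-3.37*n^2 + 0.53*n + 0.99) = -9.95*n^2 - 1.58*n + 2.23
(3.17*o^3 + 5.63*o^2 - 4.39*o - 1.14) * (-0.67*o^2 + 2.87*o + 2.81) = -2.1239*o^5 + 5.3258*o^4 + 28.0071*o^3 + 3.9848*o^2 - 15.6077*o - 3.2034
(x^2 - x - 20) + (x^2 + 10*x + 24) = 2*x^2 + 9*x + 4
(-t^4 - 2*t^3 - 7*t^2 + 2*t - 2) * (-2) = 2*t^4 + 4*t^3 + 14*t^2 - 4*t + 4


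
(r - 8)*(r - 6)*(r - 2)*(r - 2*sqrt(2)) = r^4 - 16*r^3 - 2*sqrt(2)*r^3 + 32*sqrt(2)*r^2 + 76*r^2 - 152*sqrt(2)*r - 96*r + 192*sqrt(2)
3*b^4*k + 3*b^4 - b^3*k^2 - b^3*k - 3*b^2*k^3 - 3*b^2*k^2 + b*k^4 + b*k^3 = (-3*b + k)*(-b + k)*(b + k)*(b*k + b)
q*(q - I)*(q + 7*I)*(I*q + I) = I*q^4 - 6*q^3 + I*q^3 - 6*q^2 + 7*I*q^2 + 7*I*q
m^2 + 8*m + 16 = (m + 4)^2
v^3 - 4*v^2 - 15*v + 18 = (v - 6)*(v - 1)*(v + 3)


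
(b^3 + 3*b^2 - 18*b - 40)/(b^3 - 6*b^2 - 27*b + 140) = (b + 2)/(b - 7)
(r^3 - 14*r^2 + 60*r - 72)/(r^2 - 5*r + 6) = (r^2 - 12*r + 36)/(r - 3)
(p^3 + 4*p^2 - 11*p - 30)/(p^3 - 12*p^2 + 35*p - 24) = (p^2 + 7*p + 10)/(p^2 - 9*p + 8)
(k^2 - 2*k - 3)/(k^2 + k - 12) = (k + 1)/(k + 4)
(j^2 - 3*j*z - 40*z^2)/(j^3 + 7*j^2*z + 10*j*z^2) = (j - 8*z)/(j*(j + 2*z))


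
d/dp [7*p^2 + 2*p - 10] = 14*p + 2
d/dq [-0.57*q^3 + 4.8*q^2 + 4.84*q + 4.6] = -1.71*q^2 + 9.6*q + 4.84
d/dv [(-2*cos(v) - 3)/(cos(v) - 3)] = -9*sin(v)/(cos(v) - 3)^2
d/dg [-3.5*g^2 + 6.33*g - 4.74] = 6.33 - 7.0*g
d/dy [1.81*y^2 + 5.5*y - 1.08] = 3.62*y + 5.5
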